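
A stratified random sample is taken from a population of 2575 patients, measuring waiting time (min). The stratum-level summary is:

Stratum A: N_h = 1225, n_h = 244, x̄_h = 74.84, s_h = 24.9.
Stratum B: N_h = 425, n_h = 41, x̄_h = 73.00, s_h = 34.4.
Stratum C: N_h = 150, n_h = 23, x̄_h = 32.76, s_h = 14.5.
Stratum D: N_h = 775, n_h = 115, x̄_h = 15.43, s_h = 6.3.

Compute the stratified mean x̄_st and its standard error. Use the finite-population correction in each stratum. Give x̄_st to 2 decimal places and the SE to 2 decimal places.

x̄_st = Σ W_h x̄_h = (1225·74.84 + 425·73.00 + 150·32.76 + 775·15.43)/2575 = 54.20437
V̂(x̄_st) = Σ W_h² (1 − n_h/N_h) s_h²/n_h, with W_h = N_h/N and N = 2575:
  stratum A: (1225/2575)²·(1 − 244/1225)·24.9²/244 = 0.460532
  stratum B: (425/2575)²·(1 − 41/425)·34.4²/41 = 0.710393
  stratum C: (150/2575)²·(1 − 23/150)·14.5²/23 = 0.0262633
  stratum D: (775/2575)²·(1 − 115/775)·6.3²/115 = 0.0266241
V̂(x̄_st) = 1.22381
SE(x̄_st) = √1.22381 = 1.10626

x̄_st ≈ 54.20, SE ≈ 1.11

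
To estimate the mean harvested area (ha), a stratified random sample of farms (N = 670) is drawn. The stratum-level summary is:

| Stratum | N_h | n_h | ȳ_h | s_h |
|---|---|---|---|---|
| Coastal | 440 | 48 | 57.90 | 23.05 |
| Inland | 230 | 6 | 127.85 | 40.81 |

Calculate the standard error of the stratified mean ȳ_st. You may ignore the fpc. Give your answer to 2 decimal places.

SE(ȳ_st) ≈ 6.12

V̂(ȳ_st) = Σ W_h² s_h²/n_h, with W_h = N_h/N and N = 670:
  stratum Coastal: (440/670)²·23.05²/48 = 4.77371
  stratum Inland: (230/670)²·40.81²/6 = 32.7106
V̂(ȳ_st) = 37.4843
SE(ȳ_st) = √37.4843 = 6.12244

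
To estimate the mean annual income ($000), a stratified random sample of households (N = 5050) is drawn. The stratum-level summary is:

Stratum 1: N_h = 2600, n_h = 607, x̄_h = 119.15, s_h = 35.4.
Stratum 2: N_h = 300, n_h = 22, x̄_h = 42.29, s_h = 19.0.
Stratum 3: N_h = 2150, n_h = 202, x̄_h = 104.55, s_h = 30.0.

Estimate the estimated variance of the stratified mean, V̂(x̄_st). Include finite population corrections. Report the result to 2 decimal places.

V̂(x̄_st) ≈ 1.20

V̂(x̄_st) = Σ W_h² (1 − n_h/N_h) s_h²/n_h, with W_h = N_h/N and N = 5050:
  stratum 1: (2600/5050)²·(1 − 607/2600)·35.4²/607 = 0.419484
  stratum 2: (300/5050)²·(1 − 22/300)·19.0²/22 = 0.0536621
  stratum 3: (2150/5050)²·(1 − 202/2150)·30.0²/202 = 0.731705
V̂(x̄_st) = 1.20485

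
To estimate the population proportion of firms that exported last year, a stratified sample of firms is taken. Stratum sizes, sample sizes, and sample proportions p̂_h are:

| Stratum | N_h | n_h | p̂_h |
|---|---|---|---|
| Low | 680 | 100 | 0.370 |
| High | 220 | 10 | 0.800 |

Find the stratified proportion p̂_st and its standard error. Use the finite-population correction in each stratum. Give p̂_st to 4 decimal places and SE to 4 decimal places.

N = 900; stratum weights W_h = N_h/N.
p̂_st = Σ W_h p̂_h = (680·0.370 + 220·0.800)/900 = 0.47511
V̂(p̂_st) = Σ W_h² (1 − n_h/N_h) p̂_h(1−p̂_h)/(n_h−1):
  stratum Low: (680/900)²·(1 − 100/680)·0.370·0.630/99 = 0.00114646
  stratum High: (220/900)²·(1 − 10/220)·0.800·0.200/9 = 0.00101399
V̂(p̂_st) = 0.00216045; SE = √V̂ = 0.0464807

p̂_st ≈ 0.4751, SE ≈ 0.0465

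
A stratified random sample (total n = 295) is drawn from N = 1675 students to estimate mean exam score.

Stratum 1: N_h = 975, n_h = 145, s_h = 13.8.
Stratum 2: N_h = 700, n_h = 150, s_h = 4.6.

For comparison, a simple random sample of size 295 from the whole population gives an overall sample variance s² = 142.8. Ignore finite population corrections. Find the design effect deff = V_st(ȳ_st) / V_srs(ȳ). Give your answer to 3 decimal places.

deff ≈ 0.970

V̂(ȳ_st) = Σ W_h² s_h²/n_h, with W_h = N_h/N and N = 1675:
  stratum 1: (975/1675)²·13.8²/145 = 0.44501
  stratum 2: (700/1675)²·4.6²/150 = 0.0246372
V_st = 0.469647
V_srs = s²/n = 142.8/295 = 0.484068
deff = V_st / V_srs = 0.469647/0.484068 = 0.9702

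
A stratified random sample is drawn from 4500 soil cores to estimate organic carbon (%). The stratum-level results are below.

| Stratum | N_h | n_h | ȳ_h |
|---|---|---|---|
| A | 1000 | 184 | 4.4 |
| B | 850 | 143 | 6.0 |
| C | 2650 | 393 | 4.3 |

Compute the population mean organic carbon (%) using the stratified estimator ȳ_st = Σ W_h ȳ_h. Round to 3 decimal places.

ȳ_st ≈ 4.643

N = Σ N_h = 4500. Stratum weights W_h = N_h/N.
ȳ_st = (1000·4.4 + 850·6.0 + 2650·4.3) / 4500 = 4.64333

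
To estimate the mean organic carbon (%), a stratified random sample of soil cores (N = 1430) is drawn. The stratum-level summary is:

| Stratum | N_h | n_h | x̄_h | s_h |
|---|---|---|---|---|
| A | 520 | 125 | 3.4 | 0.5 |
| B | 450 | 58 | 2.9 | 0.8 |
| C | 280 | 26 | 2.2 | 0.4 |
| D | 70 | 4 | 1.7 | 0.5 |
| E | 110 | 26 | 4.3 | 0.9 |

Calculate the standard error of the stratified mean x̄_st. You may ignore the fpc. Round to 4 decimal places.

SE(x̄_st) ≈ 0.0439

V̂(x̄_st) = Σ W_h² s_h²/n_h, with W_h = N_h/N and N = 1430:
  stratum A: (520/1430)²·0.5²/125 = 0.000264463
  stratum B: (450/1430)²·0.8²/58 = 0.00109271
  stratum C: (280/1430)²·0.4²/26 = 0.000235934
  stratum D: (70/1430)²·0.5²/4 = 0.000149763
  stratum E: (110/1430)²·0.9²/26 = 0.000184342
V̂(x̄_st) = 0.00192721
SE(x̄_st) = √0.00192721 = 0.0439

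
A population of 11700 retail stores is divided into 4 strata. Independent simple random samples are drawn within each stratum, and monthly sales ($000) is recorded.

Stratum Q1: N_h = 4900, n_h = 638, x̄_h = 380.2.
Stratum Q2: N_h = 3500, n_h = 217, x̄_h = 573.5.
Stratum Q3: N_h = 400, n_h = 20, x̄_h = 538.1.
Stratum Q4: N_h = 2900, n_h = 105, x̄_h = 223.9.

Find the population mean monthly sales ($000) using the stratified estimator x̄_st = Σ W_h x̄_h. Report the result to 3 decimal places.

x̄_st ≈ 404.682

N = Σ N_h = 11700. Stratum weights W_h = N_h/N.
x̄_st = (4900·380.2 + 3500·573.5 + 400·538.1 + 2900·223.9) / 11700 = 404.68205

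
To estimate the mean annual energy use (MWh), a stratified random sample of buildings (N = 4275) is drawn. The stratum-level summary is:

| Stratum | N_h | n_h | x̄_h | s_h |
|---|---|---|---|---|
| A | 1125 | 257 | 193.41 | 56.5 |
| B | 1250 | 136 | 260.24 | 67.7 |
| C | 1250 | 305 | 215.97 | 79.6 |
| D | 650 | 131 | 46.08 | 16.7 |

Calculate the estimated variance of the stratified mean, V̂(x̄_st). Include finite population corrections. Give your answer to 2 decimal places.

V̂(x̄_st) ≈ 4.61

V̂(x̄_st) = Σ W_h² (1 − n_h/N_h) s_h²/n_h, with W_h = N_h/N and N = 4275:
  stratum A: (1125/4275)²·(1 − 257/1125)·56.5²/257 = 0.663688
  stratum B: (1250/4275)²·(1 − 136/1250)·67.7²/136 = 2.5678
  stratum C: (1250/4275)²·(1 − 305/1250)·79.6²/305 = 1.34275
  stratum D: (650/4275)²·(1 − 131/650)·16.7²/131 = 0.039298
V̂(x̄_st) = 4.61354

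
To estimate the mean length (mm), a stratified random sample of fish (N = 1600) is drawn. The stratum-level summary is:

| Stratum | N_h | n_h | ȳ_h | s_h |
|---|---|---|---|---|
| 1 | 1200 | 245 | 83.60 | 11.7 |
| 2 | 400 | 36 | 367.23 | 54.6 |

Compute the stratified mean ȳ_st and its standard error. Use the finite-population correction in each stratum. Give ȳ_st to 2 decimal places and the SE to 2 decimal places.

ȳ_st = Σ W_h ȳ_h = (1200·83.60 + 400·367.23)/1600 = 154.50750
V̂(ȳ_st) = Σ W_h² (1 − n_h/N_h) s_h²/n_h, with W_h = N_h/N and N = 1600:
  stratum 1: (1200/1600)²·(1 − 245/1200)·11.7²/245 = 0.250121
  stratum 2: (400/1600)²·(1 − 36/400)·54.6²/36 = 4.70982
V̂(ȳ_st) = 4.95994
SE(ȳ_st) = √4.95994 = 2.22709

ȳ_st ≈ 154.51, SE ≈ 2.23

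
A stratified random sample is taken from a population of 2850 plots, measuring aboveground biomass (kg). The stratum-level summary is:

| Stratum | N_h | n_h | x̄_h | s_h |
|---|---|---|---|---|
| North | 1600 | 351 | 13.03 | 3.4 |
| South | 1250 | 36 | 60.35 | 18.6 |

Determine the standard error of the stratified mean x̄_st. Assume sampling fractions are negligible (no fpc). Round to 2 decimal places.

SE(x̄_st) ≈ 1.36

V̂(x̄_st) = Σ W_h² s_h²/n_h, with W_h = N_h/N and N = 2850:
  stratum North: (1600/2850)²·3.4²/351 = 0.0103801
  stratum South: (1250/2850)²·18.6²/36 = 1.84865
V̂(x̄_st) = 1.85903
SE(x̄_st) = √1.85903 = 1.36346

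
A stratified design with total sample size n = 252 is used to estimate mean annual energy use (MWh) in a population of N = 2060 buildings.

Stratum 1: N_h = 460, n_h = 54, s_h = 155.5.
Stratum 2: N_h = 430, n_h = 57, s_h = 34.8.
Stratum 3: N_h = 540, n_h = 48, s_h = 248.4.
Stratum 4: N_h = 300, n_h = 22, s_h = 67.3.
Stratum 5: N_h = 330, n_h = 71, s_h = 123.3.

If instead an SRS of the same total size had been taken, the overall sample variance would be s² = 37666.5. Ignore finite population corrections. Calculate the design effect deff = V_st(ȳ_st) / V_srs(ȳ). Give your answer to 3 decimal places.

deff ≈ 0.813

V̂(ȳ_st) = Σ W_h² s_h²/n_h, with W_h = N_h/N and N = 2060:
  stratum 1: (460/2060)²·155.5²/54 = 22.3279
  stratum 2: (430/2060)²·34.8²/57 = 0.925734
  stratum 3: (540/2060)²·248.4²/48 = 88.3314
  stratum 4: (300/2060)²·67.3²/22 = 4.36632
  stratum 5: (330/2060)²·123.3²/71 = 5.49492
V_st = 121.446
V_srs = s²/n = 37666.5/252 = 149.47
deff = V_st / V_srs = 121.446/149.47 = 0.8125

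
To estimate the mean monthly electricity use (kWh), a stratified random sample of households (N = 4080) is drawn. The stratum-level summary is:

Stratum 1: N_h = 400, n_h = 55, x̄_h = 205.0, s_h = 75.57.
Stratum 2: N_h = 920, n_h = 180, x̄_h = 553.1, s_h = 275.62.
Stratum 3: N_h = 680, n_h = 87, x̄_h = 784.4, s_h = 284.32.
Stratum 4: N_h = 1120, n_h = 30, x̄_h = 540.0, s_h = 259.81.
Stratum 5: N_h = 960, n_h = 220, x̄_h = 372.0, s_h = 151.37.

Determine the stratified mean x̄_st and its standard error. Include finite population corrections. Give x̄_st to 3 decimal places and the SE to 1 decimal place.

x̄_st = Σ W_h x̄_h = (400·205.0 + 920·553.1 + 680·784.4 + 1120·540.0 + 960·372.0)/4080 = 511.31471
V̂(x̄_st) = Σ W_h² (1 − n_h/N_h) s_h²/n_h, with W_h = N_h/N and N = 4080:
  stratum 1: (400/4080)²·(1 − 55/400)·75.57²/55 = 0.860785
  stratum 2: (920/4080)²·(1 − 180/920)·275.62²/180 = 17.2603
  stratum 3: (680/4080)²·(1 − 87/680)·284.32²/87 = 22.5081
  stratum 4: (1120/4080)²·(1 − 30/1120)·259.81²/30 = 165.012
  stratum 5: (960/4080)²·(1 − 220/960)·151.37²/220 = 4.44467
V̂(x̄_st) = 210.086
SE(x̄_st) = √210.086 = 14.4943

x̄_st ≈ 511.315, SE ≈ 14.5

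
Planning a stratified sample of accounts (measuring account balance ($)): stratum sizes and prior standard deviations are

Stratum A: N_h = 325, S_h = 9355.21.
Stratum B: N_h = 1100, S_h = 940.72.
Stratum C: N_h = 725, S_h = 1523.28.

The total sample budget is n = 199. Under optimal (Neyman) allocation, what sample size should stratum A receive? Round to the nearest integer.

117

Neyman allocation: n_h = n · N_h S_h / Σ N_i S_i, with n = 199.
  stratum A: N_h·S_h = 325·9355.21 = 3040443.25
  stratum B: N_h·S_h = 1100·940.72 = 1034792.00
  stratum C: N_h·S_h = 725·1523.28 = 1104378.00
Σ N_h S_h = 5179613.25
n for stratum A = 199·3040443.25/5179613.25 = 116.813 → 117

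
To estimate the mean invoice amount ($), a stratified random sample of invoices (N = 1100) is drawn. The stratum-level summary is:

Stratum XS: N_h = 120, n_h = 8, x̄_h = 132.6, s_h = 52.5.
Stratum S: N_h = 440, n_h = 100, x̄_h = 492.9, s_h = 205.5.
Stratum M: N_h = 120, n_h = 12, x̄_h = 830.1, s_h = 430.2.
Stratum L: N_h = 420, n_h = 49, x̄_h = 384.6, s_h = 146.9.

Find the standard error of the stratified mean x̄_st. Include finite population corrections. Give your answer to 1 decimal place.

SE(x̄_st) ≈ 16.7

V̂(x̄_st) = Σ W_h² (1 − n_h/N_h) s_h²/n_h, with W_h = N_h/N and N = 1100:
  stratum XS: (120/1100)²·(1 − 8/120)·52.5²/8 = 3.82686
  stratum S: (440/1100)²·(1 − 100/440)·205.5²/100 = 52.2119
  stratum M: (120/1100)²·(1 − 12/120)·430.2²/12 = 165.188
  stratum L: (420/1100)²·(1 − 49/420)·146.9²/49 = 56.7134
V̂(x̄_st) = 277.94
SE(x̄_st) = √277.94 = 16.6715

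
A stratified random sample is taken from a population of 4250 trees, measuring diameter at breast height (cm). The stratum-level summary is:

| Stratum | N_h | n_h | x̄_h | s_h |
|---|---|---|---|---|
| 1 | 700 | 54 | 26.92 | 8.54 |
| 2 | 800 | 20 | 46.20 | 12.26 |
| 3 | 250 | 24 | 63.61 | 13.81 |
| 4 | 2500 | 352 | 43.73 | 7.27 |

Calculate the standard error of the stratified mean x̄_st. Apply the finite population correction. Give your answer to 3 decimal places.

SE(x̄_st) ≈ 0.602

V̂(x̄_st) = Σ W_h² (1 − n_h/N_h) s_h²/n_h, with W_h = N_h/N and N = 4250:
  stratum 1: (700/4250)²·(1 − 54/700)·8.54²/54 = 0.0338123
  stratum 2: (800/4250)²·(1 − 20/800)·12.26²/20 = 0.259632
  stratum 3: (250/4250)²·(1 − 24/250)·13.81²/24 = 0.0248569
  stratum 4: (2500/4250)²·(1 − 352/2500)·7.27²/352 = 0.0446398
V̂(x̄_st) = 0.362941
SE(x̄_st) = √0.362941 = 0.602446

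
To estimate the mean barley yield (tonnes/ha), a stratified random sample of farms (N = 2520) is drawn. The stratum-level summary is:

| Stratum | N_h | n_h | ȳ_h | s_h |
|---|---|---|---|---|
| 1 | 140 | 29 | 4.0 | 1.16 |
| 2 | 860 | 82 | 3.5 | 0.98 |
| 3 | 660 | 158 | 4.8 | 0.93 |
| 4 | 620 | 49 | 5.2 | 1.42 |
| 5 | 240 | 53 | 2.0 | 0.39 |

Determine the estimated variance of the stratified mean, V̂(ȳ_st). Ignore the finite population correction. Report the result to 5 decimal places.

V̂(ȳ_st) = Σ W_h² s_h²/n_h, with W_h = N_h/N and N = 2520:
  stratum 1: (140/2520)²·1.16²/29 = 0.00014321
  stratum 2: (860/2520)²·0.98²/82 = 0.00136406
  stratum 3: (660/2520)²·0.93²/158 = 0.000375488
  stratum 4: (620/2520)²·1.42²/49 = 0.00249094
  stratum 5: (240/2520)²·0.39²/53 = 2.603e-05
V̂(ȳ_st) = 0.00439973

V̂(ȳ_st) ≈ 0.00440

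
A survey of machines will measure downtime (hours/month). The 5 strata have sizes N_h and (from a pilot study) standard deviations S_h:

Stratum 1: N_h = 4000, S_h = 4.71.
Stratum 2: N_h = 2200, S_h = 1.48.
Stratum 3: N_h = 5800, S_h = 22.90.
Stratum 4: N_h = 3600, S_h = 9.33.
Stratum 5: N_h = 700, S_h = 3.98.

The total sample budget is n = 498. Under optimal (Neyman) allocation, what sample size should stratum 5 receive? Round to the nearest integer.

Neyman allocation: n_h = n · N_h S_h / Σ N_i S_i, with n = 498.
  stratum 1: N_h·S_h = 4000·4.71 = 18840.00
  stratum 2: N_h·S_h = 2200·1.48 = 3256.00
  stratum 3: N_h·S_h = 5800·22.90 = 132820.00
  stratum 4: N_h·S_h = 3600·9.33 = 33588.00
  stratum 5: N_h·S_h = 700·3.98 = 2786.00
Σ N_h S_h = 191290.00
n for stratum 5 = 498·2786.00/191290.00 = 7.253 → 7

7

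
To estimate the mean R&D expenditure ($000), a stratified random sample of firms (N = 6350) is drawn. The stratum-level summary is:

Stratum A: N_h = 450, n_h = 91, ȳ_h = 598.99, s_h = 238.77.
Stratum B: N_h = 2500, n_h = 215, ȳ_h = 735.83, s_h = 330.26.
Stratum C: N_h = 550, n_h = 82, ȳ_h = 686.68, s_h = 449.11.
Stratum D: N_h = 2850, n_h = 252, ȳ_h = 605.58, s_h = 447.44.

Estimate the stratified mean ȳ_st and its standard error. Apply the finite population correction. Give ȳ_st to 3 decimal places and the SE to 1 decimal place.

ȳ_st = Σ W_h ȳ_h = (450·598.99 + 2500·735.83 + 550·686.68 + 2850·605.58)/6350 = 663.41693
V̂(ȳ_st) = Σ W_h² (1 − n_h/N_h) s_h²/n_h, with W_h = N_h/N and N = 6350:
  stratum A: (450/6350)²·(1 − 91/450)·238.77²/91 = 2.51002
  stratum B: (2500/6350)²·(1 − 215/2500)·330.26²/215 = 71.8708
  stratum C: (550/6350)²·(1 − 82/550)·449.11²/82 = 15.7019
  stratum D: (2850/6350)²·(1 − 252/2850)·447.44²/252 = 145.883
V̂(ȳ_st) = 235.966
SE(ȳ_st) = √235.966 = 15.3612

ȳ_st ≈ 663.417, SE ≈ 15.4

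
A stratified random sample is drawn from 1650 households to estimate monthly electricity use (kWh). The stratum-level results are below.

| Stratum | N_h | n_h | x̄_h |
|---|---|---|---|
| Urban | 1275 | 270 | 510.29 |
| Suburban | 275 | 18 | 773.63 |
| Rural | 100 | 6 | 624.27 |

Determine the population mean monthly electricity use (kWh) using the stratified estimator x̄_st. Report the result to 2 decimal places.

N = Σ N_h = 1650. Stratum weights W_h = N_h/N.
x̄_st = (1275·510.29 + 275·773.63 + 100·624.27) / 1650 = 561.0879

x̄_st ≈ 561.09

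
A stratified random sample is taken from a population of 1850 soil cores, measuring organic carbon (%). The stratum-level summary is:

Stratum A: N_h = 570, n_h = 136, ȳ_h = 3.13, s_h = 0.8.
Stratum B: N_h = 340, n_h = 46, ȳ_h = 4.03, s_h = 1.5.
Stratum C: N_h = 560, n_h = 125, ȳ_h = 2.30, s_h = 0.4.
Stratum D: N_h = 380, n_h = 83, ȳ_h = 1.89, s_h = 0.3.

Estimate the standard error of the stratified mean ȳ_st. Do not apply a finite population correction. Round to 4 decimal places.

V̂(ȳ_st) = Σ W_h² s_h²/n_h, with W_h = N_h/N and N = 1850:
  stratum A: (570/1850)²·0.8²/136 = 0.000446732
  stratum B: (340/1850)²·1.5²/46 = 0.00165211
  stratum C: (560/1850)²·0.4²/125 = 0.000117285
  stratum D: (380/1850)²·0.3²/83 = 4.57497e-05
V̂(ȳ_st) = 0.00226188
SE(ȳ_st) = √0.00226188 = 0.0475592

SE(ȳ_st) ≈ 0.0476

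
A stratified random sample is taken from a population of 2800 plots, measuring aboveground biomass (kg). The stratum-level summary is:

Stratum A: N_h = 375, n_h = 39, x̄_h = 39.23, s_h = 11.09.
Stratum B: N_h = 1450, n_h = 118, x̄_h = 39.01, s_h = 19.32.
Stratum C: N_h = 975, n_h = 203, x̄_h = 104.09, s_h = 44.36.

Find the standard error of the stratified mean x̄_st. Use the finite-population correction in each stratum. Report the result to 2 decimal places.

SE(x̄_st) ≈ 1.33

V̂(x̄_st) = Σ W_h² (1 − n_h/N_h) s_h²/n_h, with W_h = N_h/N and N = 2800:
  stratum A: (375/2800)²·(1 − 39/375)·11.09²/39 = 0.0506819
  stratum B: (1450/2800)²·(1 − 118/1450)·19.32²/118 = 0.779271
  stratum C: (975/2800)²·(1 − 203/975)·44.36²/203 = 0.930664
V̂(x̄_st) = 1.76062
SE(x̄_st) = √1.76062 = 1.32688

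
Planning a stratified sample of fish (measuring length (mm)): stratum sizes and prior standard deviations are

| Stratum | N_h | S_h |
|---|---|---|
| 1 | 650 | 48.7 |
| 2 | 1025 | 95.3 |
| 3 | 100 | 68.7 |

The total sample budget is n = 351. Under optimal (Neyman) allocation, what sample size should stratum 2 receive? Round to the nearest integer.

252

Neyman allocation: n_h = n · N_h S_h / Σ N_i S_i, with n = 351.
  stratum 1: N_h·S_h = 650·48.7 = 31655.00
  stratum 2: N_h·S_h = 1025·95.3 = 97682.50
  stratum 3: N_h·S_h = 100·68.7 = 6870.00
Σ N_h S_h = 136207.50
n for stratum 2 = 351·97682.50/136207.50 = 251.723 → 252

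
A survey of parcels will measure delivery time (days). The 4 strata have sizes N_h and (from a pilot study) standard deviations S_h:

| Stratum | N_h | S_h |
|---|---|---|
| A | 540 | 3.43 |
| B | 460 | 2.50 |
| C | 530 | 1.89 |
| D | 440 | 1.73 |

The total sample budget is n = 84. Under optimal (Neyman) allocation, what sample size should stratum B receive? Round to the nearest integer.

Neyman allocation: n_h = n · N_h S_h / Σ N_i S_i, with n = 84.
  stratum A: N_h·S_h = 540·3.43 = 1852.20
  stratum B: N_h·S_h = 460·2.50 = 1150.00
  stratum C: N_h·S_h = 530·1.89 = 1001.70
  stratum D: N_h·S_h = 440·1.73 = 761.20
Σ N_h S_h = 4765.10
n for stratum B = 84·1150.00/4765.10 = 20.272 → 20

20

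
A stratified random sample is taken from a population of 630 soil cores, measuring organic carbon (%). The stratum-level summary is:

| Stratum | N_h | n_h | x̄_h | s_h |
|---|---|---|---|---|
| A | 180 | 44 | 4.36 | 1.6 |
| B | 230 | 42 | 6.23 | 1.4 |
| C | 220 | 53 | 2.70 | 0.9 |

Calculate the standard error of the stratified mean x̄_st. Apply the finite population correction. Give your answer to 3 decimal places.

V̂(x̄_st) = Σ W_h² (1 − n_h/N_h) s_h²/n_h, with W_h = N_h/N and N = 630:
  stratum A: (180/630)²·(1 − 44/180)·1.6²/44 = 0.00358854
  stratum B: (230/630)²·(1 − 42/230)·1.4²/42 = 0.00508407
  stratum C: (220/630)²·(1 − 53/220)·0.9²/53 = 0.00141471
V̂(x̄_st) = 0.0100873
SE(x̄_st) = √0.0100873 = 0.100436

SE(x̄_st) ≈ 0.100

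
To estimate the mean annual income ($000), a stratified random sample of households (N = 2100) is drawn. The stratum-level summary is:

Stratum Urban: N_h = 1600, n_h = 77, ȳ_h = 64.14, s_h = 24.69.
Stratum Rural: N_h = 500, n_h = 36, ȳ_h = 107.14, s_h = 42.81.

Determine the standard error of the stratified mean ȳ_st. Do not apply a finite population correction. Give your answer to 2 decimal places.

SE(ȳ_st) ≈ 2.74

V̂(ȳ_st) = Σ W_h² s_h²/n_h, with W_h = N_h/N and N = 2100:
  stratum Urban: (1600/2100)²·24.69²/77 = 4.59571
  stratum Rural: (500/2100)²·42.81²/36 = 2.88595
V̂(ȳ_st) = 7.48167
SE(ȳ_st) = √7.48167 = 2.73526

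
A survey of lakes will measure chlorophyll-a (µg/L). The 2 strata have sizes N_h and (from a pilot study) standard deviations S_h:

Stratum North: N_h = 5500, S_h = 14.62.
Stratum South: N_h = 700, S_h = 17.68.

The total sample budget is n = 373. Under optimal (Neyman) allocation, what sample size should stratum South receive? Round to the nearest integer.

50

Neyman allocation: n_h = n · N_h S_h / Σ N_i S_i, with n = 373.
  stratum North: N_h·S_h = 5500·14.62 = 80410.00
  stratum South: N_h·S_h = 700·17.68 = 12376.00
Σ N_h S_h = 92786.00
n for stratum South = 373·12376.00/92786.00 = 49.752 → 50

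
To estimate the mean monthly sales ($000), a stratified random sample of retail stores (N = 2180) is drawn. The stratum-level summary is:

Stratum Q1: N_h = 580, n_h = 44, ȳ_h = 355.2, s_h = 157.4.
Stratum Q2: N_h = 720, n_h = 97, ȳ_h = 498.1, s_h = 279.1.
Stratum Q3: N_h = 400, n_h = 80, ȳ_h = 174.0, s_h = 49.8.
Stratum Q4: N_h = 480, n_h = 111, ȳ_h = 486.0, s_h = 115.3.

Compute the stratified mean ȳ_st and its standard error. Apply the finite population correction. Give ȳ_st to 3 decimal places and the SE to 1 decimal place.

ȳ_st = Σ W_h ȳ_h = (580·355.2 + 720·498.1 + 400·174.0 + 480·486.0)/2180 = 397.94862
V̂(ȳ_st) = Σ W_h² (1 − n_h/N_h) s_h²/n_h, with W_h = N_h/N and N = 2180:
  stratum Q1: (580/2180)²·(1 − 44/580)·157.4²/44 = 36.833
  stratum Q2: (720/2180)²·(1 − 97/720)·279.1²/97 = 75.7976
  stratum Q3: (400/2180)²·(1 − 80/400)·49.8²/80 = 0.83496
  stratum Q4: (480/2180)²·(1 − 111/480)·115.3²/111 = 4.46365
V̂(ȳ_st) = 117.929
SE(ȳ_st) = √117.929 = 10.8595

ȳ_st ≈ 397.949, SE ≈ 10.9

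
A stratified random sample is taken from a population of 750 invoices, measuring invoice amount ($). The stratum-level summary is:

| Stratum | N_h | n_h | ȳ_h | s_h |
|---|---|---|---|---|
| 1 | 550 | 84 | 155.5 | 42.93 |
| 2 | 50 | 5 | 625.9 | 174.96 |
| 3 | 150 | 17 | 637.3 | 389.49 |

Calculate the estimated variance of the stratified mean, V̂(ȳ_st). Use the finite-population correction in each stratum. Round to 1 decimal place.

V̂(ȳ_st) = Σ W_h² (1 − n_h/N_h) s_h²/n_h, with W_h = N_h/N and N = 750:
  stratum 1: (550/750)²·(1 − 84/550)·42.93²/84 = 9.99697
  stratum 2: (50/750)²·(1 − 5/50)·174.96²/5 = 24.4888
  stratum 3: (150/750)²·(1 − 17/150)·389.49²/17 = 316.493
V̂(ȳ_st) = 350.979

V̂(ȳ_st) ≈ 351.0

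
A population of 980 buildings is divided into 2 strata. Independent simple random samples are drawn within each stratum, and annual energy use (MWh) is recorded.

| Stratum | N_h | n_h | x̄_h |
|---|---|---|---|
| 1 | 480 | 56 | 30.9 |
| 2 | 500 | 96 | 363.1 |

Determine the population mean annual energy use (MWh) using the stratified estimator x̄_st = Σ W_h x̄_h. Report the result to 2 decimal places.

x̄_st ≈ 200.39

N = Σ N_h = 980. Stratum weights W_h = N_h/N.
x̄_st = (480·30.9 + 500·363.1) / 980 = 200.3898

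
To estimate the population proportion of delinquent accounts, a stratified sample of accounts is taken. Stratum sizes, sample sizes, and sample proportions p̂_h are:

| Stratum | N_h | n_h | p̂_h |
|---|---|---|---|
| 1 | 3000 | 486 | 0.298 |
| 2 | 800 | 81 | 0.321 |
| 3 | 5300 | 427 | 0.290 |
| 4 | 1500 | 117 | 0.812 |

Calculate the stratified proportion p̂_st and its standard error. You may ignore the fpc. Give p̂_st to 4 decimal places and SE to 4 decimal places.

N = 10600; stratum weights W_h = N_h/N.
p̂_st = Σ W_h p̂_h = (3000·0.298 + 800·0.321 + 5300·0.290 + 1500·0.812)/10600 = 0.36847
V̂(p̂_st) = Σ W_h² p̂_h(1−p̂_h)/(n_h−1):
  stratum 1: (3000/10600)²·0.298·0.702/485 = 3.45496e-05
  stratum 2: (800/10600)²·0.321·0.679/80 = 1.55186e-05
  stratum 3: (5300/10600)²·0.290·0.710/426 = 0.000120833
  stratum 4: (1500/10600)²·0.812·0.188/116 = 2.63528e-05
V̂(p̂_st) = 0.000197254; SE = √V̂ = 0.0140447

p̂_st ≈ 0.3685, SE ≈ 0.0140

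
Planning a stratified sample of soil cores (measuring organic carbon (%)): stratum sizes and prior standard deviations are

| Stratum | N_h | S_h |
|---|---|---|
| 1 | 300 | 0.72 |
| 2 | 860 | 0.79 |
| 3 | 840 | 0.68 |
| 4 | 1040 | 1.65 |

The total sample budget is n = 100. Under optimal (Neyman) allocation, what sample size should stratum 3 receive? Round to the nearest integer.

18

Neyman allocation: n_h = n · N_h S_h / Σ N_i S_i, with n = 100.
  stratum 1: N_h·S_h = 300·0.72 = 216.00
  stratum 2: N_h·S_h = 860·0.79 = 679.40
  stratum 3: N_h·S_h = 840·0.68 = 571.20
  stratum 4: N_h·S_h = 1040·1.65 = 1716.00
Σ N_h S_h = 3182.60
n for stratum 3 = 100·571.20/3182.60 = 17.948 → 18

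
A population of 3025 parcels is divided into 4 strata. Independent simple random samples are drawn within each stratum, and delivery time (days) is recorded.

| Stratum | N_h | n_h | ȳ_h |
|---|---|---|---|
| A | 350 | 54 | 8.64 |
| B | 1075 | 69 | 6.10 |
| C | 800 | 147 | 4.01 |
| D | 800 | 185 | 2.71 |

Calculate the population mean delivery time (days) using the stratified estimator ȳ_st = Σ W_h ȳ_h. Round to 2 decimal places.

ȳ_st ≈ 4.94

N = Σ N_h = 3025. Stratum weights W_h = N_h/N.
ȳ_st = (350·8.64 + 1075·6.10 + 800·4.01 + 800·2.71) / 3025 = 4.9446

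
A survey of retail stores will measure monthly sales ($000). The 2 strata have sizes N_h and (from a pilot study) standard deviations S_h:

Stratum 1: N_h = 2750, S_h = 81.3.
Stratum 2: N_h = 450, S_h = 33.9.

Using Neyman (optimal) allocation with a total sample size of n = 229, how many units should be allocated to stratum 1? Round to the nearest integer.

214

Neyman allocation: n_h = n · N_h S_h / Σ N_i S_i, with n = 229.
  stratum 1: N_h·S_h = 2750·81.3 = 223575.00
  stratum 2: N_h·S_h = 450·33.9 = 15255.00
Σ N_h S_h = 238830.00
n for stratum 1 = 229·223575.00/238830.00 = 214.373 → 214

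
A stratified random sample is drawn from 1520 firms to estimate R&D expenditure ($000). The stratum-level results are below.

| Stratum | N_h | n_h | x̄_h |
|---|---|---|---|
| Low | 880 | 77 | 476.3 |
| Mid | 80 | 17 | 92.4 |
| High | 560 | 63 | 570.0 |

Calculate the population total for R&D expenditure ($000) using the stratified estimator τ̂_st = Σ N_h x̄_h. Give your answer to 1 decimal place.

τ̂_st ≈ 745736.0

τ̂_st = Σ N_h x̄_h = 880·476.3 + 80·92.4 + 560·570.0 = 745736.0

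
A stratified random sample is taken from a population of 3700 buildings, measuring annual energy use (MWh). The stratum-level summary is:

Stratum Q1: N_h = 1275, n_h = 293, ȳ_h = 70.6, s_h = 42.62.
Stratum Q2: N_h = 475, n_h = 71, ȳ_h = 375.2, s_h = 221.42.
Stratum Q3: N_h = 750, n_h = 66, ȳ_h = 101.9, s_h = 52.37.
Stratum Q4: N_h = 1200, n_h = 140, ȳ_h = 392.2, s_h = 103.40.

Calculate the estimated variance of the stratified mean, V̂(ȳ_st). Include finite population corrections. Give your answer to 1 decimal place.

V̂(ȳ_st) ≈ 18.9

V̂(ȳ_st) = Σ W_h² (1 − n_h/N_h) s_h²/n_h, with W_h = N_h/N and N = 3700:
  stratum Q1: (1275/3700)²·(1 − 293/1275)·42.62²/293 = 0.566993
  stratum Q2: (475/3700)²·(1 − 71/475)·221.42²/71 = 9.67937
  stratum Q3: (750/3700)²·(1 − 66/750)·52.37²/66 = 1.55717
  stratum Q4: (1200/3700)²·(1 − 140/1200)·103.40²/140 = 7.09572
V̂(ȳ_st) = 18.8992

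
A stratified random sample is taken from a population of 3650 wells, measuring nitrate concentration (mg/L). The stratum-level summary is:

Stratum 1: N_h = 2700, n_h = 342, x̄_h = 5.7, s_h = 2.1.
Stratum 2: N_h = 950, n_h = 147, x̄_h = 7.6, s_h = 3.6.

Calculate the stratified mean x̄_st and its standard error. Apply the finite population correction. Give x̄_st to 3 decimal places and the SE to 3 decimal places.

x̄_st ≈ 6.195, SE ≈ 0.106

x̄_st = Σ W_h x̄_h = (2700·5.7 + 950·7.6)/3650 = 6.19452
V̂(x̄_st) = Σ W_h² (1 − n_h/N_h) s_h²/n_h, with W_h = N_h/N and N = 3650:
  stratum 1: (2700/3650)²·(1 − 342/2700)·2.1²/342 = 0.00616218
  stratum 2: (950/3650)²·(1 − 147/950)·3.6²/147 = 0.00504825
V̂(x̄_st) = 0.0112104
SE(x̄_st) = √0.0112104 = 0.105879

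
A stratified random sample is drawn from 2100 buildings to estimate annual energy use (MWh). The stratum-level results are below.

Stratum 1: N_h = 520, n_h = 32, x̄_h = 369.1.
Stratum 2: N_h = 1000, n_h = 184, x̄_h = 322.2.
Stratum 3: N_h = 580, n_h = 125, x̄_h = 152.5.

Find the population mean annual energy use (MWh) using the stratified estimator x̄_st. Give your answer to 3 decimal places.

x̄_st ≈ 286.944

N = Σ N_h = 2100. Stratum weights W_h = N_h/N.
x̄_st = (520·369.1 + 1000·322.2 + 580·152.5) / 2100 = 286.94381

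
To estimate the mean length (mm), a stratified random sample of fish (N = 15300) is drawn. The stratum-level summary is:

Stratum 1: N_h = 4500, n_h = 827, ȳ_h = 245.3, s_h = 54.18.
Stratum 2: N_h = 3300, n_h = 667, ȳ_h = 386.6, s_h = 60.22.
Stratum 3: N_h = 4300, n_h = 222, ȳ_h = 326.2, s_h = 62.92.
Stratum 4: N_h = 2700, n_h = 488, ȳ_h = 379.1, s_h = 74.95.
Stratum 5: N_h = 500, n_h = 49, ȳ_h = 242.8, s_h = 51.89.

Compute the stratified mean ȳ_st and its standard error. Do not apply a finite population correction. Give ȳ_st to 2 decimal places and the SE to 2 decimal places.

ȳ_st = Σ W_h ȳ_h = (4500·245.3 + 3300·386.6 + 4300·326.2 + 2700·379.1 + 500·242.8)/15300 = 322.04314
V̂(ȳ_st) = Σ W_h² s_h²/n_h, with W_h = N_h/N and N = 15300:
  stratum 1: (4500/15300)²·54.18²/827 = 0.307054
  stratum 2: (3300/15300)²·60.22²/667 = 0.25293
  stratum 3: (4300/15300)²·62.92²/222 = 1.40857
  stratum 4: (2700/15300)²·74.95²/488 = 0.358483
  stratum 5: (500/15300)²·51.89²/49 = 0.0586852
V̂(ȳ_st) = 2.38572
SE(ȳ_st) = √2.38572 = 1.54458

ȳ_st ≈ 322.04, SE ≈ 1.54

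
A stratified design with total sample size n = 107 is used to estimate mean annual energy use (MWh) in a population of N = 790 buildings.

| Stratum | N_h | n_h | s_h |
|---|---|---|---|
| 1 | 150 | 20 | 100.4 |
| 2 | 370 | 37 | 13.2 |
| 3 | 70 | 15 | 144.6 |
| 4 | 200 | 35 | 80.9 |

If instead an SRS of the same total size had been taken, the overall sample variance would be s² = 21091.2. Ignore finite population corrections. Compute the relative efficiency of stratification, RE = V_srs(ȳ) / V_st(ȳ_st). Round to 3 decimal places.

V̂(ȳ_st) = Σ W_h² s_h²/n_h, with W_h = N_h/N and N = 790:
  stratum 1: (150/790)²·100.4²/20 = 18.1705
  stratum 2: (370/790)²·13.2²/37 = 1.03299
  stratum 3: (70/790)²·144.6²/15 = 10.9443
  stratum 4: (200/790)²·80.9²/35 = 11.9849
V_st = 42.1326
V_srs = s²/n = 21091.2/107 = 197.114
Relative efficiency = V_srs / V_st = 197.114/42.1326 = 4.6784

RE ≈ 4.678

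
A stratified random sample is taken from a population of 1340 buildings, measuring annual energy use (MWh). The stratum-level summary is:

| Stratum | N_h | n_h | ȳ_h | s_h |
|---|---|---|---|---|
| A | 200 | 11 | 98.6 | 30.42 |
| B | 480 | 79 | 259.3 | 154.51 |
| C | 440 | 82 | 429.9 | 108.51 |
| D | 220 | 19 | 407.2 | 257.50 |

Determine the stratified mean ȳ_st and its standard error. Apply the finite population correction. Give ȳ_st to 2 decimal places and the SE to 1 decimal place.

ȳ_st = Σ W_h ȳ_h = (200·98.6 + 480·259.3 + 440·429.9 + 220·407.2)/1340 = 315.61493
V̂(ȳ_st) = Σ W_h² (1 − n_h/N_h) s_h²/n_h, with W_h = N_h/N and N = 1340:
  stratum A: (200/1340)²·(1 − 11/200)·30.42²/11 = 1.77096
  stratum B: (480/1340)²·(1 − 79/480)·154.51²/79 = 32.3938
  stratum C: (440/1340)²·(1 − 82/440)·108.51²/82 = 12.5966
  stratum D: (220/1340)²·(1 − 19/220)·257.50²/19 = 85.9429
V̂(ȳ_st) = 132.704
SE(ȳ_st) = √132.704 = 11.5197

ȳ_st ≈ 315.61, SE ≈ 11.5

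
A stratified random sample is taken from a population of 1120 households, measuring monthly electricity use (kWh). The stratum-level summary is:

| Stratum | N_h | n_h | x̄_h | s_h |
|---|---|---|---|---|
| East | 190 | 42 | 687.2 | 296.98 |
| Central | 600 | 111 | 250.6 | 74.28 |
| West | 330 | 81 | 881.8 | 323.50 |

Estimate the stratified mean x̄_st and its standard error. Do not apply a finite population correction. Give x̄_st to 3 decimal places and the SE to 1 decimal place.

x̄_st = Σ W_h x̄_h = (190·687.2 + 600·250.6 + 330·881.8)/1120 = 510.64464
V̂(x̄_st) = Σ W_h² s_h²/n_h, with W_h = N_h/N and N = 1120:
  stratum East: (190/1120)²·296.98²/42 = 60.4333
  stratum Central: (600/1120)²·74.28²/111 = 14.2655
  stratum West: (330/1120)²·323.50²/81 = 112.164
V̂(x̄_st) = 186.863
SE(x̄_st) = √186.863 = 13.6698

x̄_st ≈ 510.645, SE ≈ 13.7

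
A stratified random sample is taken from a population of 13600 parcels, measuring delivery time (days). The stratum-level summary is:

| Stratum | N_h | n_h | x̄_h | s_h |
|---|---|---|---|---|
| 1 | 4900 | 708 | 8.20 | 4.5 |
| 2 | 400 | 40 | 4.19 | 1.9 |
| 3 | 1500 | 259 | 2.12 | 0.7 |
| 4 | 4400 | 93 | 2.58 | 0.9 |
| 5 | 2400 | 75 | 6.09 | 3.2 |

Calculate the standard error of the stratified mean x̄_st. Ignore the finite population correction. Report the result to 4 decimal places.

V̂(x̄_st) = Σ W_h² s_h²/n_h, with W_h = N_h/N and N = 13600:
  stratum 1: (4900/13600)²·4.5²/708 = 0.00371284
  stratum 2: (400/13600)²·1.9²/40 = 7.80709e-05
  stratum 3: (1500/13600)²·0.7²/259 = 2.30145e-05
  stratum 4: (4400/13600)²·0.9²/93 = 0.000911653
  stratum 5: (2400/13600)²·3.2²/75 = 0.0042519
V̂(x̄_st) = 0.00897748
SE(x̄_st) = √0.00897748 = 0.0947496

SE(x̄_st) ≈ 0.0947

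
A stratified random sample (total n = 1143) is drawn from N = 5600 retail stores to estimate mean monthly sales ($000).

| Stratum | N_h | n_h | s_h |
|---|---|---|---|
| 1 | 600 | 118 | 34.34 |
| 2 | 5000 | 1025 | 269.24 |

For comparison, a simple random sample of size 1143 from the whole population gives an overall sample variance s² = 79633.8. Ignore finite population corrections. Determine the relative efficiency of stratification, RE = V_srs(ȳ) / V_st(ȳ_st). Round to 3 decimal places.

RE ≈ 1.233

V̂(ȳ_st) = Σ W_h² s_h²/n_h, with W_h = N_h/N and N = 5600:
  stratum 1: (600/5600)²·34.34²/118 = 0.114722
  stratum 2: (5000/5600)²·269.24²/1025 = 56.3792
V_st = 56.494
V_srs = s²/n = 79633.8/1143 = 69.6709
Relative efficiency = V_srs / V_st = 69.6709/56.494 = 1.2332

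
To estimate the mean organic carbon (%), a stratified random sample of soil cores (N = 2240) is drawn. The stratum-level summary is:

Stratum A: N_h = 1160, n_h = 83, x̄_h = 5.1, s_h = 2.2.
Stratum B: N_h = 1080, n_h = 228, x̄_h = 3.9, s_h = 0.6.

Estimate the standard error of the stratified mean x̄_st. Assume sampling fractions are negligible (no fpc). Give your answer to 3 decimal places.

SE(x̄_st) ≈ 0.127

V̂(x̄_st) = Σ W_h² s_h²/n_h, with W_h = N_h/N and N = 2240:
  stratum A: (1160/2240)²·2.2²/83 = 0.0156382
  stratum B: (1080/2240)²·0.6²/228 = 0.000367045
V̂(x̄_st) = 0.0160053
SE(x̄_st) = √0.0160053 = 0.126512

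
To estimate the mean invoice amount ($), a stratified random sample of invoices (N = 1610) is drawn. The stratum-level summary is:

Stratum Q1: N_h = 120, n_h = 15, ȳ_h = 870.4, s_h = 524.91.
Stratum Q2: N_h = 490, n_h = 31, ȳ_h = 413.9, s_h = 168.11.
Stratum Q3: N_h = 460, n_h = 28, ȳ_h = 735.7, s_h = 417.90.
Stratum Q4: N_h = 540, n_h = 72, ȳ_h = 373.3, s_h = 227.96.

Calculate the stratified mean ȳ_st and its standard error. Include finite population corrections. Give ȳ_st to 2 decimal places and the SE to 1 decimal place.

ȳ_st = Σ W_h ȳ_h = (120·870.4 + 490·413.9 + 460·735.7 + 540·373.3)/1610 = 526.25031
V̂(ȳ_st) = Σ W_h² (1 − n_h/N_h) s_h²/n_h, with W_h = N_h/N and N = 1610:
  stratum Q1: (120/1610)²·(1 − 15/120)·524.91²/15 = 89.2888
  stratum Q2: (490/1610)²·(1 − 31/490)·168.11²/31 = 79.1011
  stratum Q3: (460/1610)²·(1 − 28/460)·417.90²/28 = 478.164
  stratum Q4: (540/1610)²·(1 − 72/540)·227.96²/72 = 70.3676
V̂(ȳ_st) = 716.921
SE(ȳ_st) = √716.921 = 26.7754

ȳ_st ≈ 526.25, SE ≈ 26.8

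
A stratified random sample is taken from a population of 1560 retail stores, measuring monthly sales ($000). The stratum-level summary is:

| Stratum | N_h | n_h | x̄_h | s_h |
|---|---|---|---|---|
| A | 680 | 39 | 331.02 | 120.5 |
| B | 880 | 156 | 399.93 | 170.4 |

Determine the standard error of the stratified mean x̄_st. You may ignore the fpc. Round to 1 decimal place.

V̂(x̄_st) = Σ W_h² s_h²/n_h, with W_h = N_h/N and N = 1560:
  stratum A: (680/1560)²·120.5²/39 = 70.7421
  stratum B: (880/1560)²·170.4²/156 = 59.2285
V̂(x̄_st) = 129.971
SE(x̄_st) = √129.971 = 11.4005

SE(x̄_st) ≈ 11.4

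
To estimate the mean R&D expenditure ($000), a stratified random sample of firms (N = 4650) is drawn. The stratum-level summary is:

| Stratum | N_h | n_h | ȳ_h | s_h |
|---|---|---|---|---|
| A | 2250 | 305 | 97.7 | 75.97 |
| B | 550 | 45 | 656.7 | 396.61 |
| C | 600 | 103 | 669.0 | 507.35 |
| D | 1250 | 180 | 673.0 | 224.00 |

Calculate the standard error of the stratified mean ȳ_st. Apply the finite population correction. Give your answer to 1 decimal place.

SE(ȳ_st) ≈ 10.0

V̂(ȳ_st) = Σ W_h² (1 − n_h/N_h) s_h²/n_h, with W_h = N_h/N and N = 4650:
  stratum A: (2250/4650)²·(1 − 305/2250)·75.97²/305 = 3.82984
  stratum B: (550/4650)²·(1 − 45/550)·396.61²/45 = 44.9017
  stratum C: (600/4650)²·(1 − 103/600)·507.35²/103 = 34.4651
  stratum D: (1250/4650)²·(1 − 180/1250)·224.00²/180 = 17.2429
V̂(ȳ_st) = 100.44
SE(ȳ_st) = √100.44 = 10.022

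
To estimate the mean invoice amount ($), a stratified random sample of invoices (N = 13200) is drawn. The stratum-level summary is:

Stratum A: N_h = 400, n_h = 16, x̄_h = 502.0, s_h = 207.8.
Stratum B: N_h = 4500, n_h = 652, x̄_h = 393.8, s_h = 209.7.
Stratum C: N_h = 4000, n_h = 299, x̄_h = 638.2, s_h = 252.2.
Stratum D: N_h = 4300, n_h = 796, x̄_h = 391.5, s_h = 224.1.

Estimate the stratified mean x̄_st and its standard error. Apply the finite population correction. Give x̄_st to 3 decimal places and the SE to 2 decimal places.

x̄_st ≈ 470.390, SE ≈ 5.71

x̄_st = Σ W_h x̄_h = (400·502.0 + 4500·393.8 + 4000·638.2 + 4300·391.5)/13200 = 470.39015
V̂(x̄_st) = Σ W_h² (1 − n_h/N_h) s_h²/n_h, with W_h = N_h/N and N = 13200:
  stratum A: (400/13200)²·(1 − 16/400)·207.8²/16 = 2.37911
  stratum B: (4500/13200)²·(1 − 652/4500)·209.7²/652 = 6.70269
  stratum C: (4000/13200)²·(1 − 299/4000)·252.2²/299 = 18.0738
  stratum D: (4300/13200)²·(1 − 796/4300)·224.1²/796 = 5.45576
V̂(x̄_st) = 32.6114
SE(x̄_st) = √32.6114 = 5.71064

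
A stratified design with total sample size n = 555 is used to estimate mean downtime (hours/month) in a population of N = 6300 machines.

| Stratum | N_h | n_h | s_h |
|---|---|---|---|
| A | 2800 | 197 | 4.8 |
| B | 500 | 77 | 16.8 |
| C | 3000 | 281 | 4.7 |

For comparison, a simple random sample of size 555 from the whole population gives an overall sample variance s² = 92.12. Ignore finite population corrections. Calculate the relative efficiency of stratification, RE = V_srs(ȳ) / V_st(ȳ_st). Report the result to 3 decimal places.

V̂(ȳ_st) = Σ W_h² s_h²/n_h, with W_h = N_h/N and N = 6300:
  stratum A: (2800/6300)²·4.8²/197 = 0.0231021
  stratum B: (500/6300)²·16.8²/77 = 0.023088
  stratum C: (3000/6300)²·4.7²/281 = 0.0178259
V_st = 0.064016
V_srs = s²/n = 92.12/555 = 0.165982
Relative efficiency = V_srs / V_st = 0.165982/0.064016 = 2.5928

RE ≈ 2.593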